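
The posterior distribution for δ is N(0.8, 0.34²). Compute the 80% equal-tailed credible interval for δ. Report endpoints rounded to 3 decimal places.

[0.364, 1.236]

The posterior is symmetric, so the 80% equal-tailed interval is δ = 0.8 ± z·0.34 with z = 1.282.
Half-width: 1.282 × 0.34 = 0.436.
0.8 − 0.436 = 0.364; 0.8 + 0.436 = 1.236.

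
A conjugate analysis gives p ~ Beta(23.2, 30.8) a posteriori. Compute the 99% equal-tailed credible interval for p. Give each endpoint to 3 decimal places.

[0.265, 0.603]

Posterior: Beta(23.2, 30.8).
Equal-tailed 99% interval: the 0.005 and 0.995 quantiles of Beta(23.2, 30.8).
Posterior mean ≈ 0.430, SD ≈ 0.067; a Normal approximation gives roughly [0.258, 0.602].
Exact: F⁻¹(0.005) = 0.265; F⁻¹(0.995) = 0.603.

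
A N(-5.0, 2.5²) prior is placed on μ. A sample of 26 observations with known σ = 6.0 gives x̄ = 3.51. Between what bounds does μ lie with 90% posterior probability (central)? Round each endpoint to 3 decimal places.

[0.215, 3.718]

Posterior precision = 1/2.5² + 26/6.0² = 0.1600 + 0.7222 = 0.8822, so posterior SD = 1.0647.
Posterior mean = (-5.0/2.5² + 26·3.51/6.0²) / 0.8822 = 1.9666.
Interval: 1.9666 ± 1.645 × 1.0647 → [0.215, 3.718].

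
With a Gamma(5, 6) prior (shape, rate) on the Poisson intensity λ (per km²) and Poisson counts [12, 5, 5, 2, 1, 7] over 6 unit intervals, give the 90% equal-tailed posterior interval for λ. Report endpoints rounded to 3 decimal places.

Posterior: Gamma(5+32, 6+6) = Gamma(37, 12) (shape, rate).
Equal-tailed 90% interval: Gamma(37, 12) quantiles at 0.05 and 0.95.
Posterior mean ≈ 3.083, SD ≈ 0.507; a Normal approximation gives roughly [2.250, 3.917].
Exact: lower = 2.300; upper = 3.962.

[2.300, 3.962]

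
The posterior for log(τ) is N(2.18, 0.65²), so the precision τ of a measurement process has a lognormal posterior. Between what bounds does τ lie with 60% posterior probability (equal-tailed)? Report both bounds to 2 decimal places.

[5.12, 15.29]

On the log scale the 60% interval is 2.18 ± 0.842 × 0.65 = [1.6329, 2.7271].
Exponentiate: [e^1.6329, e^2.7271] = [5.12, 15.29].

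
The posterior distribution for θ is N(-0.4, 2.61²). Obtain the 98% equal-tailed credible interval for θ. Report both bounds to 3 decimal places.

[-6.472, 5.672]

The posterior is symmetric, so the 98% equal-tailed interval is θ = -0.4 ± z·2.61 with z = 2.326.
Half-width: 2.326 × 2.61 = 6.072.
-0.4 − 6.072 = -6.472; -0.4 + 6.072 = 5.672.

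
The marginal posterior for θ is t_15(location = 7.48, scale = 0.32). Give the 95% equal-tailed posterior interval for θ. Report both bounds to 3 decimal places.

The t_15 distribution is symmetric; the 95% interval is 7.48 ± t·0.32 with t_{0.975,15} = 2.131.
Half-width: 2.131 × 0.32 = 0.682.
7.48 − 0.682 = 6.798; 7.48 + 0.682 = 8.162.

[6.798, 8.162]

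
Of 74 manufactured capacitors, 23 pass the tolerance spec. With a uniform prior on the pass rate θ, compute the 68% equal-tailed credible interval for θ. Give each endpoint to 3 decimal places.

[0.263, 0.369]

Posterior: Beta(1+23, 1+51) = Beta(24, 52).
Equal-tailed 68% interval: the 0.16 and 0.84 quantiles of Beta(24, 52).
Posterior mean ≈ 0.316, SD ≈ 0.053; a Normal approximation gives roughly [0.263, 0.368].
Exact: F⁻¹(0.16) = 0.263; F⁻¹(0.84) = 0.369.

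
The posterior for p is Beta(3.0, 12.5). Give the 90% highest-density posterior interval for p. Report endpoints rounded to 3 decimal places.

The posterior is unimodal and skewed, so the HPD interval has equal density at both endpoints and is the shortest 90% interval.
Solving f(0.039) = f(0.341) with F(0.341) − F(0.039) = 0.90 gives [0.039, 0.341].
For comparison, the equal-tailed interval is [0.059, 0.374]; the HPD is narrower and shifted toward the mode.

[0.039, 0.341]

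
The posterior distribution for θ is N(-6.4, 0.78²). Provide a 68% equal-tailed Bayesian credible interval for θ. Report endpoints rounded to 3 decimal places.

[-7.176, -5.624]

The posterior is symmetric, so the 68% equal-tailed interval is θ = -6.4 ± z·0.78 with z = 0.994.
Half-width: 0.994 × 0.78 = 0.776.
-6.4 − 0.776 = -7.176; -6.4 + 0.776 = -5.624.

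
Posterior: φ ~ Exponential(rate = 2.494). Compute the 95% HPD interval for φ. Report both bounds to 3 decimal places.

[0.000, 1.201]

The exponential density is strictly decreasing on [0, ∞), so the HPD interval is anchored at 0: [0, q] with P(φ ≤ q) = 0.95.
q = −ln(1 − 0.95) / 2.494 = 2.9957 / 2.494 = 1.201.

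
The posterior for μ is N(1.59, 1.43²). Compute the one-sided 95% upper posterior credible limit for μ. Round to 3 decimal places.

3.942

Need U with P(μ ≤ U) = 0.95: U = 1.59 + z_{0.05}·1.43.
z = 1.645; U = 1.59 + 1.645 × 1.43 = 3.942.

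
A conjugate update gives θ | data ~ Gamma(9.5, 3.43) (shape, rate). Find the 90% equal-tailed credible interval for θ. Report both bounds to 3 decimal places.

Posterior: Gamma(shape 9.5, rate 3.43).
Equal-tailed 90% interval: Gamma(9.5, 3.43) quantiles at 0.05 and 0.95.
Posterior mean ≈ 2.770, SD ≈ 0.899; a Normal approximation gives roughly [1.292, 4.248].
Exact: lower = 1.475; upper = 4.394.

[1.475, 4.394]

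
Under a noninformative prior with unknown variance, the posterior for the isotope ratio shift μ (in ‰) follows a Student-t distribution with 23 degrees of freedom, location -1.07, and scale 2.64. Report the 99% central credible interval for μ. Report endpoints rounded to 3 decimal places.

[-8.481, 6.341]

The t_23 distribution is symmetric; the 99% interval is -1.07 ± t·2.64 with t_{0.995,23} = 2.807.
Half-width: 2.807 × 2.64 = 7.411.
-1.07 − 7.411 = -8.481; -1.07 + 7.411 = 6.341.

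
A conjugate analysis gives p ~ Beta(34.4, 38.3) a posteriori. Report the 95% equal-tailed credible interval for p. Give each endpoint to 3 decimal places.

Posterior: Beta(34.4, 38.3).
Equal-tailed 95% interval: the 0.025 and 0.975 quantiles of Beta(34.4, 38.3).
Posterior mean ≈ 0.473, SD ≈ 0.058; a Normal approximation gives roughly [0.359, 0.587].
Exact: F⁻¹(0.025) = 0.360; F⁻¹(0.975) = 0.588.

[0.360, 0.588]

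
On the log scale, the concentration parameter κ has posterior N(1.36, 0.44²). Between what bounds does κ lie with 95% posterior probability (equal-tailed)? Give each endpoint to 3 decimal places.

[1.645, 9.229]

On the log scale the 95% interval is 1.36 ± 1.960 × 0.44 = [0.4976, 2.2224].
Exponentiate: [e^0.4976, e^2.2224] = [1.645, 9.229].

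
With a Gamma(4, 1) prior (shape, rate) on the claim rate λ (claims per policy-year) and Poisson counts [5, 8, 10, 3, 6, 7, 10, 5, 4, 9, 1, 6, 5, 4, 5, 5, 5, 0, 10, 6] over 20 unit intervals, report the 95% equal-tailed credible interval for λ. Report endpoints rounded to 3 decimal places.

[4.651, 6.677]

Posterior: Gamma(4+114, 1+20) = Gamma(118, 21) (shape, rate).
Equal-tailed 95% interval: Gamma(118, 21) quantiles at 0.025 and 0.975.
Posterior mean ≈ 5.619, SD ≈ 0.517; a Normal approximation gives roughly [4.605, 6.633].
Exact: lower = 4.651; upper = 6.677.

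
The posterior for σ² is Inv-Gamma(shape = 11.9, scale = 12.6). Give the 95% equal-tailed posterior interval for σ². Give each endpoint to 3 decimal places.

Inverse-Gamma(11.9, 12.6) quantiles: F⁻¹(0.025) and F⁻¹(0.975).
Equivalently, 1/σ² ~ Gamma(11.9, rate = 12.6); invert its 0.975 and 0.025 quantiles.
Posterior mean ≈ 1.156, SD ≈ 0.367; a Normal approximation gives roughly [0.436, 1.876].
Exact: lower = 0.644; upper = 2.056.

[0.644, 2.056]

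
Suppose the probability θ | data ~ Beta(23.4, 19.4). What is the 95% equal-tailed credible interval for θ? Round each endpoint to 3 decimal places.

[0.398, 0.691]

Posterior: Beta(23.4, 19.4).
Equal-tailed 95% interval: the 0.025 and 0.975 quantiles of Beta(23.4, 19.4).
Posterior mean ≈ 0.547, SD ≈ 0.075; a Normal approximation gives roughly [0.399, 0.694].
Exact: F⁻¹(0.025) = 0.398; F⁻¹(0.975) = 0.691.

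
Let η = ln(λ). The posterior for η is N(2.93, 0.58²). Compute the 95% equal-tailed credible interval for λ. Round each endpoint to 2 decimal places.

On the log scale the 95% interval is 2.93 ± 1.960 × 0.58 = [1.7932, 4.0668].
Exponentiate: [e^1.7932, e^4.0668] = [6.01, 58.37].

[6.01, 58.37]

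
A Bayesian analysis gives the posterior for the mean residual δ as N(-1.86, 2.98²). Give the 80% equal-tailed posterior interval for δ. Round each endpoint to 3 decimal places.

[-5.679, 1.959]

The posterior is symmetric, so the 80% equal-tailed interval is δ = -1.86 ± z·2.98 with z = 1.282.
Half-width: 1.282 × 2.98 = 3.819.
-1.86 − 3.819 = -5.679; -1.86 + 3.819 = 1.959.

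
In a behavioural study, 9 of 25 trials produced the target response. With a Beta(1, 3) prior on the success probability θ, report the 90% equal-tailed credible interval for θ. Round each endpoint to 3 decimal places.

[0.208, 0.494]

Posterior: Beta(1+9, 3+16) = Beta(10, 19).
Equal-tailed 90% interval: the 0.05 and 0.95 quantiles of Beta(10, 19).
Posterior mean ≈ 0.345, SD ≈ 0.087; a Normal approximation gives roughly [0.202, 0.488].
Exact: F⁻¹(0.05) = 0.208; F⁻¹(0.95) = 0.494.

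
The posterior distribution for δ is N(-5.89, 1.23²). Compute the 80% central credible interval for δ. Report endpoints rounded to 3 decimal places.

[-7.466, -4.314]

The posterior is symmetric, so the 80% equal-tailed interval is δ = -5.89 ± z·1.23 with z = 1.282.
Half-width: 1.282 × 1.23 = 1.576.
-5.89 − 1.576 = -7.466; -5.89 + 1.576 = -4.314.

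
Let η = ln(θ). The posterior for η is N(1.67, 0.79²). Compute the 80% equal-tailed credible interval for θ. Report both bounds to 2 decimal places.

On the log scale the 80% interval is 1.67 ± 1.282 × 0.79 = [0.6576, 2.6824].
Exponentiate: [e^0.6576, e^2.6824] = [1.93, 14.62].

[1.93, 14.62]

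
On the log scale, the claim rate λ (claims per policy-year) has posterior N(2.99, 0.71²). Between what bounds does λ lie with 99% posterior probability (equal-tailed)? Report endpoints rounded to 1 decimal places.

On the log scale the 99% interval is 2.99 ± 2.576 × 0.71 = [1.1612, 4.8188].
Exponentiate: [e^1.1612, e^4.8188] = [3.2, 123.8].

[3.2, 123.8]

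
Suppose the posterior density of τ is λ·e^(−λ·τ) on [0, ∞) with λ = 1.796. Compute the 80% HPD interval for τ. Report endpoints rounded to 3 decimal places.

The exponential density is strictly decreasing on [0, ∞), so the HPD interval is anchored at 0: [0, q] with P(τ ≤ q) = 0.80.
q = −ln(1 − 0.80) / 1.796 = 1.6094 / 1.796 = 0.896.

[0.000, 0.896]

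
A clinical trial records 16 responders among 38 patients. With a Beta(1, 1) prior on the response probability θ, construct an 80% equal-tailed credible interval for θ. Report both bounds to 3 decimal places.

[0.326, 0.526]

Posterior: Beta(1+16, 1+22) = Beta(17, 23).
Equal-tailed 80% interval: the 0.1 and 0.9 quantiles of Beta(17, 23).
Posterior mean ≈ 0.425, SD ≈ 0.077; a Normal approximation gives roughly [0.326, 0.524].
Exact: F⁻¹(0.1) = 0.326; F⁻¹(0.9) = 0.526.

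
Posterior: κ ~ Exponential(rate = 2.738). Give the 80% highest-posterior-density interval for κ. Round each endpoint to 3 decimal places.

The exponential density is strictly decreasing on [0, ∞), so the HPD interval is anchored at 0: [0, q] with P(κ ≤ q) = 0.80.
q = −ln(1 − 0.80) / 2.738 = 1.6094 / 2.738 = 0.588.

[0.000, 0.588]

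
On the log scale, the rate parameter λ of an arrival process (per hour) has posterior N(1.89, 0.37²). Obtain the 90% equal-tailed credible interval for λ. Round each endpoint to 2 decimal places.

On the log scale the 90% interval is 1.89 ± 1.645 × 0.37 = [1.2814, 2.4986].
Exponentiate: [e^1.2814, e^2.4986] = [3.60, 12.17].

[3.60, 12.17]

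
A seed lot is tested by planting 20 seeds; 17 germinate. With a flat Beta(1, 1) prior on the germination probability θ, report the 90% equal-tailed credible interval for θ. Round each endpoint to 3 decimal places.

Posterior: Beta(1+17, 1+3) = Beta(18, 4).
Equal-tailed 90% interval: the 0.05 and 0.95 quantiles of Beta(18, 4).
Posterior mean ≈ 0.818, SD ≈ 0.080; a Normal approximation gives roughly [0.686, 0.950].
Exact: F⁻¹(0.05) = 0.671; F⁻¹(0.95) = 0.932.

[0.671, 0.932]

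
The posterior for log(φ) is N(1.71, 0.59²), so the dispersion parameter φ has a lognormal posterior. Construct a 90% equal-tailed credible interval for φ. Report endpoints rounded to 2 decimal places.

On the log scale the 90% interval is 1.71 ± 1.645 × 0.59 = [0.7395, 2.6805].
Exponentiate: [e^0.7395, e^2.6805] = [2.09, 14.59].

[2.09, 14.59]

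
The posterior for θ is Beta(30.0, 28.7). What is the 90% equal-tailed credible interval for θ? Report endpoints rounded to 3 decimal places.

Posterior: Beta(30.0, 28.7).
Equal-tailed 90% interval: the 0.05 and 0.95 quantiles of Beta(30.0, 28.7).
Posterior mean ≈ 0.511, SD ≈ 0.065; a Normal approximation gives roughly [0.405, 0.617].
Exact: F⁻¹(0.05) = 0.404; F⁻¹(0.95) = 0.617.

[0.404, 0.617]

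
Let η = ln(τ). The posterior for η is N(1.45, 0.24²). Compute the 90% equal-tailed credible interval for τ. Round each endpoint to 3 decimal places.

[2.873, 6.327]

On the log scale the 90% interval is 1.45 ± 1.645 × 0.24 = [1.0552, 1.8448].
Exponentiate: [e^1.0552, e^1.8448] = [2.873, 6.327].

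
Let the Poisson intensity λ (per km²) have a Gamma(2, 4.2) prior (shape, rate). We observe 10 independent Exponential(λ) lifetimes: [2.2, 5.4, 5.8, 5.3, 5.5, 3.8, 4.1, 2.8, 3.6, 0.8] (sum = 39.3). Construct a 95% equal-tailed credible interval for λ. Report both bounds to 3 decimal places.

[0.143, 0.452]

Posterior: Gamma(2+10, 4.2+39.3) = Gamma(12, 43.5) (shape, rate).
Equal-tailed 95% interval: Gamma(12, 43.5) quantiles at 0.025 and 0.975.
Posterior mean ≈ 0.276, SD ≈ 0.080; a Normal approximation gives roughly [0.120, 0.432].
Exact: lower = 0.143; upper = 0.452.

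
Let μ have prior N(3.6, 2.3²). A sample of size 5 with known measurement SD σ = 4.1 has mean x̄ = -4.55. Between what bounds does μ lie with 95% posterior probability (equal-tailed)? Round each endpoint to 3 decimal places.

[-4.193, 1.427]

Posterior precision = 1/2.3² + 5/4.1² = 0.1890 + 0.2974 = 0.4865, so posterior SD = 1.4337.
Posterior mean = (3.6/2.3² + 5·-4.55/4.1²) / 0.4865 = -1.3831.
Interval: -1.3831 ± 1.960 × 1.4337 → [-4.193, 1.427].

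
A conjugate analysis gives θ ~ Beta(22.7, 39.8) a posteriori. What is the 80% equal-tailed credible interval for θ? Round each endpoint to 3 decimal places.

[0.286, 0.442]

Posterior: Beta(22.7, 39.8).
Equal-tailed 80% interval: the 0.1 and 0.9 quantiles of Beta(22.7, 39.8).
Posterior mean ≈ 0.363, SD ≈ 0.060; a Normal approximation gives roughly [0.286, 0.441].
Exact: F⁻¹(0.1) = 0.286; F⁻¹(0.9) = 0.442.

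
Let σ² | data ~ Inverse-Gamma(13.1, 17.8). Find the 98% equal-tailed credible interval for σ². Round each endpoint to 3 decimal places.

[0.775, 2.886]

Inverse-Gamma(13.1, 17.8) quantiles: F⁻¹(0.01) and F⁻¹(0.99).
Equivalently, 1/σ² ~ Gamma(13.1, rate = 17.8); invert its 0.99 and 0.01 quantiles.
Posterior mean ≈ 1.471, SD ≈ 0.442; a Normal approximation gives roughly [0.444, 2.498].
Exact: lower = 0.775; upper = 2.886.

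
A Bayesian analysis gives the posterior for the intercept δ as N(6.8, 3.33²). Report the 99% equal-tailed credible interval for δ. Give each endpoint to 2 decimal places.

The posterior is symmetric, so the 99% equal-tailed interval is δ = 6.8 ± z·3.33 with z = 2.576.
Half-width: 2.576 × 3.33 = 8.58.
6.8 − 8.58 = -1.78; 6.8 + 8.58 = 15.38.

[-1.78, 15.38]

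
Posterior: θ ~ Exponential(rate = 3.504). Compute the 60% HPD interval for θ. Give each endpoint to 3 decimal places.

The exponential density is strictly decreasing on [0, ∞), so the HPD interval is anchored at 0: [0, q] with P(θ ≤ q) = 0.60.
q = −ln(1 − 0.60) / 3.504 = 0.9163 / 3.504 = 0.261.

[0.000, 0.261]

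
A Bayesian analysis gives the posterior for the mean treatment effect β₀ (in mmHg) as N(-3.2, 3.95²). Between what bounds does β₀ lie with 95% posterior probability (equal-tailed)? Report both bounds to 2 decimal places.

[-10.94, 4.54]

The posterior is symmetric, so the 95% equal-tailed interval is β₀ = -3.2 ± z·3.95 with z = 1.960.
Half-width: 1.960 × 3.95 = 7.74.
-3.2 − 7.74 = -10.94; -3.2 + 7.74 = 4.54.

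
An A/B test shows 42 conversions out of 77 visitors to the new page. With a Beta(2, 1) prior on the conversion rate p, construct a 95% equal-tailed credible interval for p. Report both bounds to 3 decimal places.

Posterior: Beta(2+42, 1+35) = Beta(44, 36).
Equal-tailed 95% interval: the 0.025 and 0.975 quantiles of Beta(44, 36).
Posterior mean ≈ 0.550, SD ≈ 0.055; a Normal approximation gives roughly [0.442, 0.658].
Exact: F⁻¹(0.025) = 0.441; F⁻¹(0.975) = 0.657.

[0.441, 0.657]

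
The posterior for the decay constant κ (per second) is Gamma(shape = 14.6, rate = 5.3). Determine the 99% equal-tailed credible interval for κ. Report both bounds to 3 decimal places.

[1.250, 4.963]

Posterior: Gamma(shape 14.6, rate 5.3).
Equal-tailed 99% interval: Gamma(14.6, 5.3) quantiles at 0.005 and 0.995.
Posterior mean ≈ 2.755, SD ≈ 0.721; a Normal approximation gives roughly [0.898, 4.612].
Exact: lower = 1.250; upper = 4.963.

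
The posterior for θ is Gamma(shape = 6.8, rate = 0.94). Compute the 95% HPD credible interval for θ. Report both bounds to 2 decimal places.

The posterior is unimodal and skewed, so the HPD interval has equal density at both endpoints and is the shortest 95% interval.
Solving f(2.37) = f(12.75) with F(12.75) − F(2.37) = 0.95 gives [2.37, 12.75].
For comparison, the equal-tailed interval is [2.86, 13.60]; the HPD is narrower and shifted toward the mode.

[2.37, 12.75]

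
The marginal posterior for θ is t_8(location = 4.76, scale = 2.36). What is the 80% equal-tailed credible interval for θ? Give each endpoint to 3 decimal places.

The t_8 distribution is symmetric; the 80% interval is 4.76 ± t·2.36 with t_{0.9,8} = 1.397.
Half-width: 1.397 × 2.36 = 3.296.
4.76 − 3.296 = 1.464; 4.76 + 3.296 = 8.056.

[1.464, 8.056]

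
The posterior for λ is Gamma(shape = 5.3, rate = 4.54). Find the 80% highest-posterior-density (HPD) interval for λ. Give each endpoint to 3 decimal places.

The posterior is unimodal and skewed, so the HPD interval has equal density at both endpoints and is the shortest 80% interval.
Solving f(0.469) = f(1.675) with F(1.675) − F(0.469) = 0.80 gives [0.469, 1.675].
For comparison, the equal-tailed interval is [0.583, 1.846]; the HPD is narrower and shifted toward the mode.

[0.469, 1.675]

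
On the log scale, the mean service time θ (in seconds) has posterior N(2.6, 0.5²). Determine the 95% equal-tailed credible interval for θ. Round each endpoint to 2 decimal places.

[5.05, 35.87]

On the log scale the 95% interval is 2.6 ± 1.960 × 0.5 = [1.6200, 3.5800].
Exponentiate: [e^1.6200, e^3.5800] = [5.05, 35.87].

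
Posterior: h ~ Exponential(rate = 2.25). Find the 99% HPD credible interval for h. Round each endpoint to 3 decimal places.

[0.000, 2.047]

The exponential density is strictly decreasing on [0, ∞), so the HPD interval is anchored at 0: [0, q] with P(h ≤ q) = 0.99.
q = −ln(1 − 0.99) / 2.25 = 4.6052 / 2.25 = 2.047.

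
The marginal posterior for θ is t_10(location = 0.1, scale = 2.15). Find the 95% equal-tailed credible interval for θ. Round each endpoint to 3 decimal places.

[-4.690, 4.890]

The t_10 distribution is symmetric; the 95% interval is 0.1 ± t·2.15 with t_{0.975,10} = 2.228.
Half-width: 2.228 × 2.15 = 4.790.
0.1 − 4.790 = -4.690; 0.1 + 4.790 = 4.890.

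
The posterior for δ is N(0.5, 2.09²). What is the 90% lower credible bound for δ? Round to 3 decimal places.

-2.178

Need L with P(δ ≥ L) = 0.90: L = 0.5 − z_{0.1}·2.09.
z = 1.282; L = 0.5 − 1.282 × 2.09 = -2.178.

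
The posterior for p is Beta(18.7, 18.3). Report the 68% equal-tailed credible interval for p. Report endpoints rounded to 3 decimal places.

Posterior: Beta(18.7, 18.3).
Equal-tailed 68% interval: the 0.16 and 0.84 quantiles of Beta(18.7, 18.3).
Posterior mean ≈ 0.505, SD ≈ 0.081; a Normal approximation gives roughly [0.425, 0.586].
Exact: F⁻¹(0.16) = 0.424; F⁻¹(0.84) = 0.587.

[0.424, 0.587]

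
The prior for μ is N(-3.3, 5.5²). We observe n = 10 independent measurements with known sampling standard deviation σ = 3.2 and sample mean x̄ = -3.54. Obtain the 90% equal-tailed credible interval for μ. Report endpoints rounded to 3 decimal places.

[-5.169, -1.895]

Posterior precision = 1/5.5² + 10/3.2² = 0.0331 + 0.9766 = 1.0096, so posterior SD = 0.9952.
Posterior mean = (-3.3/5.5² + 10·-3.54/3.2²) / 1.0096 = -3.5321.
Interval: -3.5321 ± 1.645 × 0.9952 → [-5.169, -1.895].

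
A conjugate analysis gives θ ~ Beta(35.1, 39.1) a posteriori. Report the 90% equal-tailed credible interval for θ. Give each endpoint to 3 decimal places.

[0.379, 0.568]

Posterior: Beta(35.1, 39.1).
Equal-tailed 90% interval: the 0.05 and 0.95 quantiles of Beta(35.1, 39.1).
Posterior mean ≈ 0.473, SD ≈ 0.058; a Normal approximation gives roughly [0.378, 0.568].
Exact: F⁻¹(0.05) = 0.379; F⁻¹(0.95) = 0.568.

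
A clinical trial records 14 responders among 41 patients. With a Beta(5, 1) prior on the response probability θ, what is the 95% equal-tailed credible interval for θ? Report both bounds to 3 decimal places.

[0.270, 0.546]

Posterior: Beta(5+14, 1+27) = Beta(19, 28).
Equal-tailed 95% interval: the 0.025 and 0.975 quantiles of Beta(19, 28).
Posterior mean ≈ 0.404, SD ≈ 0.071; a Normal approximation gives roughly [0.265, 0.543].
Exact: F⁻¹(0.025) = 0.270; F⁻¹(0.975) = 0.546.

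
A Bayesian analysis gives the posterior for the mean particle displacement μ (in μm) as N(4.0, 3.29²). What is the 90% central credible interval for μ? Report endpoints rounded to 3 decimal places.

The posterior is symmetric, so the 90% equal-tailed interval is μ = 4.0 ± z·3.29 with z = 1.645.
Half-width: 1.645 × 3.29 = 5.412.
4.0 − 5.412 = -1.412; 4.0 + 5.412 = 9.412.

[-1.412, 9.412]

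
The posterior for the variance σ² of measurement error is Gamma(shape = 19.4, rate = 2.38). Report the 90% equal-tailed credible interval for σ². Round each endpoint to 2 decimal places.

[5.36, 11.41]

Posterior: Gamma(shape 19.4, rate 2.38).
Equal-tailed 90% interval: Gamma(19.4, 2.38) quantiles at 0.05 and 0.95.
Posterior mean ≈ 8.15, SD ≈ 1.85; a Normal approximation gives roughly [5.11, 11.20].
Exact: lower = 5.36; upper = 11.41.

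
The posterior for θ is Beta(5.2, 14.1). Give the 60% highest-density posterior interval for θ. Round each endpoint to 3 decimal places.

[0.166, 0.332]

The posterior is unimodal and skewed, so the HPD interval has equal density at both endpoints and is the shortest 60% interval.
Solving f(0.166) = f(0.332) with F(0.332) − F(0.166) = 0.60 gives [0.166, 0.332].
For comparison, the equal-tailed interval is [0.183, 0.352]; the HPD is narrower and shifted toward the mode.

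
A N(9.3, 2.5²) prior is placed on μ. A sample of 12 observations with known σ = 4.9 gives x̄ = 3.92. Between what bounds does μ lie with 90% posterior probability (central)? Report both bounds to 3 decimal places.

[3.200, 7.250]

Posterior precision = 1/2.5² + 12/4.9² = 0.1600 + 0.4998 = 0.6598, so posterior SD = 1.2311.
Posterior mean = (9.3/2.5² + 12·3.92/4.9²) / 0.6598 = 5.2247.
Interval: 5.2247 ± 1.645 × 1.2311 → [3.200, 7.250].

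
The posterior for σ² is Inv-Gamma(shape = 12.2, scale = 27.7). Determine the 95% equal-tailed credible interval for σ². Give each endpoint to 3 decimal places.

Inverse-Gamma(12.2, 27.7) quantiles: F⁻¹(0.025) and F⁻¹(0.975).
Equivalently, 1/σ² ~ Gamma(12.2, rate = 27.7); invert its 0.975 and 0.025 quantiles.
Posterior mean ≈ 2.473, SD ≈ 0.774; a Normal approximation gives roughly [0.955, 3.991].
Exact: lower = 1.389; upper = 4.366.

[1.389, 4.366]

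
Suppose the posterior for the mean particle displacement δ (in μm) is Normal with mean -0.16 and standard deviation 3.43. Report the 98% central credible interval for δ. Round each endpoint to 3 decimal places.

[-8.139, 7.819]

The posterior is symmetric, so the 98% equal-tailed interval is δ = -0.16 ± z·3.43 with z = 2.326.
Half-width: 2.326 × 3.43 = 7.979.
-0.16 − 7.979 = -8.139; -0.16 + 7.979 = 7.819.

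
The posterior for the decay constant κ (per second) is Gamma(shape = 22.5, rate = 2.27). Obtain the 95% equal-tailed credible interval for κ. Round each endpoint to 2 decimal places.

[6.25, 14.41]

Posterior: Gamma(shape 22.5, rate 2.27).
Equal-tailed 95% interval: Gamma(22.5, 2.27) quantiles at 0.025 and 0.975.
Posterior mean ≈ 9.91, SD ≈ 2.09; a Normal approximation gives roughly [5.82, 14.01].
Exact: lower = 6.25; upper = 14.41.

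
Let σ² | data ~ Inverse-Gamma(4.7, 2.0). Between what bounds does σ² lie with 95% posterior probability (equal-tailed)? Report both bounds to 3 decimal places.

[0.204, 1.372]

Inverse-Gamma(4.7, 2.0) quantiles: F⁻¹(0.025) and F⁻¹(0.975).
Equivalently, 1/σ² ~ Gamma(4.7, rate = 2.0); invert its 0.975 and 0.025 quantiles.
Posterior mean ≈ 0.541, SD ≈ 0.329; a Normal approximation gives roughly [-0.104, 1.185].
Exact: lower = 0.204; upper = 1.372.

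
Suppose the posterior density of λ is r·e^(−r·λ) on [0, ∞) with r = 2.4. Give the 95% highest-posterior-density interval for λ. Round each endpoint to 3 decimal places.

[0.000, 1.248]

The exponential density is strictly decreasing on [0, ∞), so the HPD interval is anchored at 0: [0, q] with P(λ ≤ q) = 0.95.
q = −ln(1 − 0.95) / 2.4 = 2.9957 / 2.4 = 1.248.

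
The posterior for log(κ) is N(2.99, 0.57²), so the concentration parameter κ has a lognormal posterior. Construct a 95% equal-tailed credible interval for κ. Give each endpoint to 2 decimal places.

[6.51, 60.78]

On the log scale the 95% interval is 2.99 ± 1.960 × 0.57 = [1.8728, 4.1072].
Exponentiate: [e^1.8728, e^4.1072] = [6.51, 60.78].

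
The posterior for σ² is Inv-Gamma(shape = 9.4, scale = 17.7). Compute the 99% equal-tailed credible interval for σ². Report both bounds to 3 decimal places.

Inverse-Gamma(9.4, 17.7) quantiles: F⁻¹(0.005) and F⁻¹(0.995).
Equivalently, 1/σ² ~ Gamma(9.4, rate = 17.7); invert its 0.995 and 0.005 quantiles.
Posterior mean ≈ 2.107, SD ≈ 0.775; a Normal approximation gives roughly [0.112, 4.102].
Exact: lower = 0.924; upper = 5.262.

[0.924, 5.262]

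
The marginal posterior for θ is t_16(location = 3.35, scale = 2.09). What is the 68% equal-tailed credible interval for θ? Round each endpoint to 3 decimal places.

The t_16 distribution is symmetric; the 68% interval is 3.35 ± t·2.09 with t_{0.84,16} = 1.026.
Half-width: 1.026 × 2.09 = 2.145.
3.35 − 2.145 = 1.205; 3.35 + 2.145 = 5.495.

[1.205, 5.495]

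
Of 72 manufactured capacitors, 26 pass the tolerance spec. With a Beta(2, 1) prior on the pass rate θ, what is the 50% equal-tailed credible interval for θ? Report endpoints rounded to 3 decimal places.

Posterior: Beta(2+26, 1+46) = Beta(28, 47).
Equal-tailed 50% interval: the 0.25 and 0.75 quantiles of Beta(28, 47).
Posterior mean ≈ 0.373, SD ≈ 0.055; a Normal approximation gives roughly [0.336, 0.411].
Exact: F⁻¹(0.25) = 0.335; F⁻¹(0.75) = 0.410.

[0.335, 0.410]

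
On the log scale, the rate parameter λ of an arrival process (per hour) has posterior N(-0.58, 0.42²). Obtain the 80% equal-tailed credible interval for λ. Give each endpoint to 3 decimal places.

On the log scale the 80% interval is -0.58 ± 1.282 × 0.42 = [-1.1183, -0.0417].
Exponentiate: [e^-1.1183, e^-0.0417] = [0.327, 0.959].

[0.327, 0.959]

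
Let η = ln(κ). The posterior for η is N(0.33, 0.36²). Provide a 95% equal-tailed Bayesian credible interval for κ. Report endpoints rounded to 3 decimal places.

On the log scale the 95% interval is 0.33 ± 1.960 × 0.36 = [-0.3756, 1.0356].
Exponentiate: [e^-0.3756, e^1.0356] = [0.687, 2.817].

[0.687, 2.817]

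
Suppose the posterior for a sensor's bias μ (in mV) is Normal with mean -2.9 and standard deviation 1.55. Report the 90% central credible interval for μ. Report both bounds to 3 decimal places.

The posterior is symmetric, so the 90% equal-tailed interval is μ = -2.9 ± z·1.55 with z = 1.645.
Half-width: 1.645 × 1.55 = 2.550.
-2.9 − 2.550 = -5.450; -2.9 + 2.550 = -0.350.

[-5.450, -0.350]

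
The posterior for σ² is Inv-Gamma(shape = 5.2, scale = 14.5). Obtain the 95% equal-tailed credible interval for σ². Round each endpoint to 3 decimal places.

Inverse-Gamma(5.2, 14.5) quantiles: F⁻¹(0.025) and F⁻¹(0.975).
Equivalently, 1/σ² ~ Gamma(5.2, rate = 14.5); invert its 0.975 and 0.025 quantiles.
Posterior mean ≈ 3.452, SD ≈ 1.930; a Normal approximation gives roughly [-0.330, 7.235].
Exact: lower = 1.377; upper = 8.353.

[1.377, 8.353]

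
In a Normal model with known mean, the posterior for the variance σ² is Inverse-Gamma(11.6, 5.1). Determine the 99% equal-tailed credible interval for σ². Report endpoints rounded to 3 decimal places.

[0.229, 1.087]

Inverse-Gamma(11.6, 5.1) quantiles: F⁻¹(0.005) and F⁻¹(0.995).
Equivalently, 1/σ² ~ Gamma(11.6, rate = 5.1); invert its 0.995 and 0.005 quantiles.
Posterior mean ≈ 0.481, SD ≈ 0.155; a Normal approximation gives roughly [0.081, 0.881].
Exact: lower = 0.229; upper = 1.087.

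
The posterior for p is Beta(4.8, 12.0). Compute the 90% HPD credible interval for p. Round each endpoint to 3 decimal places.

[0.110, 0.456]

The posterior is unimodal and skewed, so the HPD interval has equal density at both endpoints and is the shortest 90% interval.
Solving f(0.110) = f(0.456) with F(0.456) − F(0.110) = 0.90 gives [0.110, 0.456].
For comparison, the equal-tailed interval is [0.125, 0.476]; the HPD is narrower and shifted toward the mode.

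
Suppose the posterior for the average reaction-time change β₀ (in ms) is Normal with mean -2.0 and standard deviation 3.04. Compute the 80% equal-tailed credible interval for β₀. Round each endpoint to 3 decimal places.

The posterior is symmetric, so the 80% equal-tailed interval is β₀ = -2.0 ± z·3.04 with z = 1.282.
Half-width: 1.282 × 3.04 = 3.896.
-2.0 − 3.896 = -5.896; -2.0 + 3.896 = 1.896.

[-5.896, 1.896]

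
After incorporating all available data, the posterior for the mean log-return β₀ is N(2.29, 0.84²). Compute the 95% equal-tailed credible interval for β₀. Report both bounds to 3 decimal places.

The posterior is symmetric, so the 95% equal-tailed interval is β₀ = 2.29 ± z·0.84 with z = 1.960.
Half-width: 1.960 × 0.84 = 1.646.
2.29 − 1.646 = 0.644; 2.29 + 1.646 = 3.936.

[0.644, 3.936]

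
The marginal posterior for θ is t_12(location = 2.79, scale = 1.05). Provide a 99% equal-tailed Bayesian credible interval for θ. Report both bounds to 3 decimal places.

The t_12 distribution is symmetric; the 99% interval is 2.79 ± t·1.05 with t_{0.995,12} = 3.055.
Half-width: 3.055 × 1.05 = 3.207.
2.79 − 3.207 = -0.417; 2.79 + 3.207 = 5.997.

[-0.417, 5.997]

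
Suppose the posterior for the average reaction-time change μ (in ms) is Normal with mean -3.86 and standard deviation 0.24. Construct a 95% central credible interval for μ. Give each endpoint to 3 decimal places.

The posterior is symmetric, so the 95% equal-tailed interval is μ = -3.86 ± z·0.24 with z = 1.960.
Half-width: 1.960 × 0.24 = 0.470.
-3.86 − 0.470 = -4.330; -3.86 + 0.470 = -3.390.

[-4.330, -3.390]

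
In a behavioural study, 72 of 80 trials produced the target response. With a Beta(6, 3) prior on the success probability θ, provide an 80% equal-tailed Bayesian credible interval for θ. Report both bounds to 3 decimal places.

[0.830, 0.919]

Posterior: Beta(6+72, 3+8) = Beta(78, 11).
Equal-tailed 80% interval: the 0.1 and 0.9 quantiles of Beta(78, 11).
Posterior mean ≈ 0.876, SD ≈ 0.035; a Normal approximation gives roughly [0.832, 0.921].
Exact: F⁻¹(0.1) = 0.830; F⁻¹(0.9) = 0.919.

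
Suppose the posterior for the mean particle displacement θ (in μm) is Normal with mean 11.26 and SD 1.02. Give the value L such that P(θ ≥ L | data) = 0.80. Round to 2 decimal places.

10.40

Need L with P(θ ≥ L) = 0.80: L = 11.26 − z_{0.2}·1.02.
z = 0.842; L = 11.26 − 0.842 × 1.02 = 10.40.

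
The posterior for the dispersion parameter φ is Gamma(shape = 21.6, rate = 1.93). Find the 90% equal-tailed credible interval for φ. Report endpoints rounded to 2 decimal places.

[7.55, 15.42]

Posterior: Gamma(shape 21.6, rate 1.93).
Equal-tailed 90% interval: Gamma(21.6, 1.93) quantiles at 0.05 and 0.95.
Posterior mean ≈ 11.19, SD ≈ 2.41; a Normal approximation gives roughly [7.23, 15.15].
Exact: lower = 7.55; upper = 15.42.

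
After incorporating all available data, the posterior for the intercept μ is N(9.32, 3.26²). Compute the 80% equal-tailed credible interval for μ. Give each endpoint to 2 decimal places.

The posterior is symmetric, so the 80% equal-tailed interval is μ = 9.32 ± z·3.26 with z = 1.282.
Half-width: 1.282 × 3.26 = 4.18.
9.32 − 4.18 = 5.14; 9.32 + 4.18 = 13.50.

[5.14, 13.50]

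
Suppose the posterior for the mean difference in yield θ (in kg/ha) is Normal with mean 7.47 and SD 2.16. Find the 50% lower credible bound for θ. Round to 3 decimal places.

7.470

Need L with P(θ ≥ L) = 0.50: L = 7.47 − z_{0.5}·2.16.
z = 0.000; L = 7.47 − 0.000 × 2.16 = 7.470.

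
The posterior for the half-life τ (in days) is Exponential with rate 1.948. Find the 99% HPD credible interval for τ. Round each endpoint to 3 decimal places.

The exponential density is strictly decreasing on [0, ∞), so the HPD interval is anchored at 0: [0, q] with P(τ ≤ q) = 0.99.
q = −ln(1 − 0.99) / 1.948 = 4.6052 / 1.948 = 2.364.

[0.000, 2.364]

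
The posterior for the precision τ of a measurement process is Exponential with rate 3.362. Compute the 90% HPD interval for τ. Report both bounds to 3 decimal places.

[0.000, 0.685]

The exponential density is strictly decreasing on [0, ∞), so the HPD interval is anchored at 0: [0, q] with P(τ ≤ q) = 0.90.
q = −ln(1 − 0.90) / 3.362 = 2.3026 / 3.362 = 0.685.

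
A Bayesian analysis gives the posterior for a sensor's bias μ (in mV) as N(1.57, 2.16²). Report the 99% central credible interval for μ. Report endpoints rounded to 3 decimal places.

[-3.994, 7.134]

The posterior is symmetric, so the 99% equal-tailed interval is μ = 1.57 ± z·2.16 with z = 2.576.
Half-width: 2.576 × 2.16 = 5.564.
1.57 − 5.564 = -3.994; 1.57 + 5.564 = 7.134.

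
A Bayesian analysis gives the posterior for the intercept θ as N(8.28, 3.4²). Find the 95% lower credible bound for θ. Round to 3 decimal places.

2.687

Need L with P(θ ≥ L) = 0.95: L = 8.28 − z_{0.05}·3.4.
z = 1.645; L = 8.28 − 1.645 × 3.4 = 2.687.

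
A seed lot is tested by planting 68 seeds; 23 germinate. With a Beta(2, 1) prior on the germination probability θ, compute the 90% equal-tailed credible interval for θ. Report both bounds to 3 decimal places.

[0.262, 0.447]

Posterior: Beta(2+23, 1+45) = Beta(25, 46).
Equal-tailed 90% interval: the 0.05 and 0.95 quantiles of Beta(25, 46).
Posterior mean ≈ 0.352, SD ≈ 0.056; a Normal approximation gives roughly [0.260, 0.445].
Exact: F⁻¹(0.05) = 0.262; F⁻¹(0.95) = 0.447.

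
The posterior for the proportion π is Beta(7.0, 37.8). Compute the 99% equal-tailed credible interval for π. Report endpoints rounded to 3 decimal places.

Posterior: Beta(7.0, 37.8).
Equal-tailed 99% interval: the 0.005 and 0.995 quantiles of Beta(7.0, 37.8).
Posterior mean ≈ 0.156, SD ≈ 0.054; a Normal approximation gives roughly [0.018, 0.294].
Exact: F⁻¹(0.005) = 0.049; F⁻¹(0.995) = 0.320.

[0.049, 0.320]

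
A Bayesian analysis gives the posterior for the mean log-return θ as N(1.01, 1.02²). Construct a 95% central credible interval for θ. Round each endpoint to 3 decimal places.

[-0.989, 3.009]

The posterior is symmetric, so the 95% equal-tailed interval is θ = 1.01 ± z·1.02 with z = 1.960.
Half-width: 1.960 × 1.02 = 1.999.
1.01 − 1.999 = -0.989; 1.01 + 1.999 = 3.009.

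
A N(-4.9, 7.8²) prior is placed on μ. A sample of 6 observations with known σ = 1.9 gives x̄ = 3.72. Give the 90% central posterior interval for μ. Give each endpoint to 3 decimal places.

Posterior precision = 1/7.8² + 6/1.9² = 0.0164 + 1.6620 = 1.6785, so posterior SD = 0.7719.
Posterior mean = (-4.9/7.8² + 6·3.72/1.9²) / 1.6785 = 3.6356.
Interval: 3.6356 ± 1.645 × 0.7719 → [2.366, 4.905].

[2.366, 4.905]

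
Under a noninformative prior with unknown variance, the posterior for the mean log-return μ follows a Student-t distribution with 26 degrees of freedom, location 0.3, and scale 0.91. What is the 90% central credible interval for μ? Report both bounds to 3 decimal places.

The t_26 distribution is symmetric; the 90% interval is 0.3 ± t·0.91 with t_{0.95,26} = 1.706.
Half-width: 1.706 × 0.91 = 1.552.
0.3 − 1.552 = -1.252; 0.3 + 1.552 = 1.852.

[-1.252, 1.852]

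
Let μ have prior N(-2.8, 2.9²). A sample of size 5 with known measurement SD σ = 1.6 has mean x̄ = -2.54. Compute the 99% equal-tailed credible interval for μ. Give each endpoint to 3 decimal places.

[-4.344, -0.765]

Posterior precision = 1/2.9² + 5/1.6² = 0.1189 + 1.9531 = 2.0720, so posterior SD = 0.6947.
Posterior mean = (-2.8/2.9² + 5·-2.54/1.6²) / 2.0720 = -2.5549.
Interval: -2.5549 ± 2.576 × 0.6947 → [-4.344, -0.765].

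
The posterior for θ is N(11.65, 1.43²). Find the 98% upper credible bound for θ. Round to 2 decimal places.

14.59

Need U with P(θ ≤ U) = 0.98: U = 11.65 + z_{0.02}·1.43.
z = 2.054; U = 11.65 + 2.054 × 1.43 = 14.59.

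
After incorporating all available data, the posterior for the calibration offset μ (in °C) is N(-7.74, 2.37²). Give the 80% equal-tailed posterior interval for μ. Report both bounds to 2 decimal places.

The posterior is symmetric, so the 80% equal-tailed interval is μ = -7.74 ± z·2.37 with z = 1.282.
Half-width: 1.282 × 2.37 = 3.04.
-7.74 − 3.04 = -10.78; -7.74 + 3.04 = -4.70.

[-10.78, -4.70]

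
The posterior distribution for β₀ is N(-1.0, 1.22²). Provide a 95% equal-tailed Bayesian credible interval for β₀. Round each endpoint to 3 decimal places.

[-3.391, 1.391]

The posterior is symmetric, so the 95% equal-tailed interval is β₀ = -1.0 ± z·1.22 with z = 1.960.
Half-width: 1.960 × 1.22 = 2.391.
-1.0 − 2.391 = -3.391; -1.0 + 2.391 = 1.391.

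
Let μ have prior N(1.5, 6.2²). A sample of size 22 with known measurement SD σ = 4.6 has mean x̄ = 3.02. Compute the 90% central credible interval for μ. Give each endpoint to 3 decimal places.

[1.390, 4.576]

Posterior precision = 1/6.2² + 22/4.6² = 0.0260 + 1.0397 = 1.0657, so posterior SD = 0.9687.
Posterior mean = (1.5/6.2² + 22·3.02/4.6²) / 1.0657 = 2.9829.
Interval: 2.9829 ± 1.645 × 0.9687 → [1.390, 4.576].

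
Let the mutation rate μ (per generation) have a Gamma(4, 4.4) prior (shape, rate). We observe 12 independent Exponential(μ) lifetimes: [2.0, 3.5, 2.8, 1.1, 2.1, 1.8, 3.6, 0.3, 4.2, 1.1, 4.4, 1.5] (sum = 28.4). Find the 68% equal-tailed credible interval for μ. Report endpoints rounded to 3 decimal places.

[0.368, 0.608]

Posterior: Gamma(4+12, 4.4+28.4) = Gamma(16, 32.8) (shape, rate).
Equal-tailed 68% interval: Gamma(16, 32.8) quantiles at 0.16 and 0.84.
Posterior mean ≈ 0.488, SD ≈ 0.122; a Normal approximation gives roughly [0.367, 0.609].
Exact: lower = 0.368; upper = 0.608.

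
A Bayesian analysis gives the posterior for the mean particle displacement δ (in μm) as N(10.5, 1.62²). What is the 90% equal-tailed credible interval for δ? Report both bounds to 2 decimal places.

[7.84, 13.16]

The posterior is symmetric, so the 90% equal-tailed interval is δ = 10.5 ± z·1.62 with z = 1.645.
Half-width: 1.645 × 1.62 = 2.66.
10.5 − 2.66 = 7.84; 10.5 + 2.66 = 13.16.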